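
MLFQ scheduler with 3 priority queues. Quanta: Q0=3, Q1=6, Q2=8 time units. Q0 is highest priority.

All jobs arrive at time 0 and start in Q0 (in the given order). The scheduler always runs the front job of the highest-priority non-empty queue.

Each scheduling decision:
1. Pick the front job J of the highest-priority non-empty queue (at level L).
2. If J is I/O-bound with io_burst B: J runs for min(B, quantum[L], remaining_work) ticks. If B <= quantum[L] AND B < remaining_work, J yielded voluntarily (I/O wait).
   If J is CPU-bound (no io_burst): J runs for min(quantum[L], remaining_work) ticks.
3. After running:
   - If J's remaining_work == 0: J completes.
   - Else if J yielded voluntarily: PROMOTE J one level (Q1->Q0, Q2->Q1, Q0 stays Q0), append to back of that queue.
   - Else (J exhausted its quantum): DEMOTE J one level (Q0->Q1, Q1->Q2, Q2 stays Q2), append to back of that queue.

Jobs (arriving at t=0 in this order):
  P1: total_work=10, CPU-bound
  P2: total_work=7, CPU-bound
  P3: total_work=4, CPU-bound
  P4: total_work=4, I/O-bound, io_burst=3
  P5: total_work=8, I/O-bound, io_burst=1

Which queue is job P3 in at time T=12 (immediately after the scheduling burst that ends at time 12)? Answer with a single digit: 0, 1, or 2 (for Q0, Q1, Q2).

Answer: 1

Derivation:
t=0-3: P1@Q0 runs 3, rem=7, quantum used, demote→Q1. Q0=[P2,P3,P4,P5] Q1=[P1] Q2=[]
t=3-6: P2@Q0 runs 3, rem=4, quantum used, demote→Q1. Q0=[P3,P4,P5] Q1=[P1,P2] Q2=[]
t=6-9: P3@Q0 runs 3, rem=1, quantum used, demote→Q1. Q0=[P4,P5] Q1=[P1,P2,P3] Q2=[]
t=9-12: P4@Q0 runs 3, rem=1, I/O yield, promote→Q0. Q0=[P5,P4] Q1=[P1,P2,P3] Q2=[]
t=12-13: P5@Q0 runs 1, rem=7, I/O yield, promote→Q0. Q0=[P4,P5] Q1=[P1,P2,P3] Q2=[]
t=13-14: P4@Q0 runs 1, rem=0, completes. Q0=[P5] Q1=[P1,P2,P3] Q2=[]
t=14-15: P5@Q0 runs 1, rem=6, I/O yield, promote→Q0. Q0=[P5] Q1=[P1,P2,P3] Q2=[]
t=15-16: P5@Q0 runs 1, rem=5, I/O yield, promote→Q0. Q0=[P5] Q1=[P1,P2,P3] Q2=[]
t=16-17: P5@Q0 runs 1, rem=4, I/O yield, promote→Q0. Q0=[P5] Q1=[P1,P2,P3] Q2=[]
t=17-18: P5@Q0 runs 1, rem=3, I/O yield, promote→Q0. Q0=[P5] Q1=[P1,P2,P3] Q2=[]
t=18-19: P5@Q0 runs 1, rem=2, I/O yield, promote→Q0. Q0=[P5] Q1=[P1,P2,P3] Q2=[]
t=19-20: P5@Q0 runs 1, rem=1, I/O yield, promote→Q0. Q0=[P5] Q1=[P1,P2,P3] Q2=[]
t=20-21: P5@Q0 runs 1, rem=0, completes. Q0=[] Q1=[P1,P2,P3] Q2=[]
t=21-27: P1@Q1 runs 6, rem=1, quantum used, demote→Q2. Q0=[] Q1=[P2,P3] Q2=[P1]
t=27-31: P2@Q1 runs 4, rem=0, completes. Q0=[] Q1=[P3] Q2=[P1]
t=31-32: P3@Q1 runs 1, rem=0, completes. Q0=[] Q1=[] Q2=[P1]
t=32-33: P1@Q2 runs 1, rem=0, completes. Q0=[] Q1=[] Q2=[]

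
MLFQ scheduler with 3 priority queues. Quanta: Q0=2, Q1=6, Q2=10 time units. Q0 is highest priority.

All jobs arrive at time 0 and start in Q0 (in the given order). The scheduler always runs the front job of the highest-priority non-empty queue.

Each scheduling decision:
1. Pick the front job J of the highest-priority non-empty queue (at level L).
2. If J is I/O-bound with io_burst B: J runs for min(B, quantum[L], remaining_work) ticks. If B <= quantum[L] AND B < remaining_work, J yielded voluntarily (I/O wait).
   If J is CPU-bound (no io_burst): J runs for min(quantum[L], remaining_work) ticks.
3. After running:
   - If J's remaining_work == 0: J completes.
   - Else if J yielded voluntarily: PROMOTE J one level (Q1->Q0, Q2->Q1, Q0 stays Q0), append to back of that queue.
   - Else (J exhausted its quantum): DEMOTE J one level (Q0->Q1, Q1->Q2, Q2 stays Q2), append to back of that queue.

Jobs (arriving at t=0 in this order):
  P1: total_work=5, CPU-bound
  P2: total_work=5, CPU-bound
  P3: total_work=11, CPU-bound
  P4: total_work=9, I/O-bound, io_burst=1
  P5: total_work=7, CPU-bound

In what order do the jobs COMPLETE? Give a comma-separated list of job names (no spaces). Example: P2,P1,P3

t=0-2: P1@Q0 runs 2, rem=3, quantum used, demote→Q1. Q0=[P2,P3,P4,P5] Q1=[P1] Q2=[]
t=2-4: P2@Q0 runs 2, rem=3, quantum used, demote→Q1. Q0=[P3,P4,P5] Q1=[P1,P2] Q2=[]
t=4-6: P3@Q0 runs 2, rem=9, quantum used, demote→Q1. Q0=[P4,P5] Q1=[P1,P2,P3] Q2=[]
t=6-7: P4@Q0 runs 1, rem=8, I/O yield, promote→Q0. Q0=[P5,P4] Q1=[P1,P2,P3] Q2=[]
t=7-9: P5@Q0 runs 2, rem=5, quantum used, demote→Q1. Q0=[P4] Q1=[P1,P2,P3,P5] Q2=[]
t=9-10: P4@Q0 runs 1, rem=7, I/O yield, promote→Q0. Q0=[P4] Q1=[P1,P2,P3,P5] Q2=[]
t=10-11: P4@Q0 runs 1, rem=6, I/O yield, promote→Q0. Q0=[P4] Q1=[P1,P2,P3,P5] Q2=[]
t=11-12: P4@Q0 runs 1, rem=5, I/O yield, promote→Q0. Q0=[P4] Q1=[P1,P2,P3,P5] Q2=[]
t=12-13: P4@Q0 runs 1, rem=4, I/O yield, promote→Q0. Q0=[P4] Q1=[P1,P2,P3,P5] Q2=[]
t=13-14: P4@Q0 runs 1, rem=3, I/O yield, promote→Q0. Q0=[P4] Q1=[P1,P2,P3,P5] Q2=[]
t=14-15: P4@Q0 runs 1, rem=2, I/O yield, promote→Q0. Q0=[P4] Q1=[P1,P2,P3,P5] Q2=[]
t=15-16: P4@Q0 runs 1, rem=1, I/O yield, promote→Q0. Q0=[P4] Q1=[P1,P2,P3,P5] Q2=[]
t=16-17: P4@Q0 runs 1, rem=0, completes. Q0=[] Q1=[P1,P2,P3,P5] Q2=[]
t=17-20: P1@Q1 runs 3, rem=0, completes. Q0=[] Q1=[P2,P3,P5] Q2=[]
t=20-23: P2@Q1 runs 3, rem=0, completes. Q0=[] Q1=[P3,P5] Q2=[]
t=23-29: P3@Q1 runs 6, rem=3, quantum used, demote→Q2. Q0=[] Q1=[P5] Q2=[P3]
t=29-34: P5@Q1 runs 5, rem=0, completes. Q0=[] Q1=[] Q2=[P3]
t=34-37: P3@Q2 runs 3, rem=0, completes. Q0=[] Q1=[] Q2=[]

Answer: P4,P1,P2,P5,P3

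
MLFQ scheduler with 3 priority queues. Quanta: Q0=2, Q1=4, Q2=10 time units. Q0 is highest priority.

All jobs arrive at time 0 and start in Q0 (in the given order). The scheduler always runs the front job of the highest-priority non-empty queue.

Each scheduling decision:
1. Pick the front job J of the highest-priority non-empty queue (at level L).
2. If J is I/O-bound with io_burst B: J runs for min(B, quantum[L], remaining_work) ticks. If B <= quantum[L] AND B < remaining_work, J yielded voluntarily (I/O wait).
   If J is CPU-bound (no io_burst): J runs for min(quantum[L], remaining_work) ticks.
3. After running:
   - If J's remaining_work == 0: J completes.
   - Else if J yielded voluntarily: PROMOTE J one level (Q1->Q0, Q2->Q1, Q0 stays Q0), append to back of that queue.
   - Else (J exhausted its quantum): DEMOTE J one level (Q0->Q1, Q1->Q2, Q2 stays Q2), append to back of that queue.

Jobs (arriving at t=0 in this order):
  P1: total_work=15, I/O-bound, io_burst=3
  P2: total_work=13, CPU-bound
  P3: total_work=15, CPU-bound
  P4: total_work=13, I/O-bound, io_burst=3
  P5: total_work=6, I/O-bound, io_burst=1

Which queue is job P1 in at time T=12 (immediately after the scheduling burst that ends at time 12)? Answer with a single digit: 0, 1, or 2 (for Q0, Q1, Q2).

t=0-2: P1@Q0 runs 2, rem=13, quantum used, demote→Q1. Q0=[P2,P3,P4,P5] Q1=[P1] Q2=[]
t=2-4: P2@Q0 runs 2, rem=11, quantum used, demote→Q1. Q0=[P3,P4,P5] Q1=[P1,P2] Q2=[]
t=4-6: P3@Q0 runs 2, rem=13, quantum used, demote→Q1. Q0=[P4,P5] Q1=[P1,P2,P3] Q2=[]
t=6-8: P4@Q0 runs 2, rem=11, quantum used, demote→Q1. Q0=[P5] Q1=[P1,P2,P3,P4] Q2=[]
t=8-9: P5@Q0 runs 1, rem=5, I/O yield, promote→Q0. Q0=[P5] Q1=[P1,P2,P3,P4] Q2=[]
t=9-10: P5@Q0 runs 1, rem=4, I/O yield, promote→Q0. Q0=[P5] Q1=[P1,P2,P3,P4] Q2=[]
t=10-11: P5@Q0 runs 1, rem=3, I/O yield, promote→Q0. Q0=[P5] Q1=[P1,P2,P3,P4] Q2=[]
t=11-12: P5@Q0 runs 1, rem=2, I/O yield, promote→Q0. Q0=[P5] Q1=[P1,P2,P3,P4] Q2=[]
t=12-13: P5@Q0 runs 1, rem=1, I/O yield, promote→Q0. Q0=[P5] Q1=[P1,P2,P3,P4] Q2=[]
t=13-14: P5@Q0 runs 1, rem=0, completes. Q0=[] Q1=[P1,P2,P3,P4] Q2=[]
t=14-17: P1@Q1 runs 3, rem=10, I/O yield, promote→Q0. Q0=[P1] Q1=[P2,P3,P4] Q2=[]
t=17-19: P1@Q0 runs 2, rem=8, quantum used, demote→Q1. Q0=[] Q1=[P2,P3,P4,P1] Q2=[]
t=19-23: P2@Q1 runs 4, rem=7, quantum used, demote→Q2. Q0=[] Q1=[P3,P4,P1] Q2=[P2]
t=23-27: P3@Q1 runs 4, rem=9, quantum used, demote→Q2. Q0=[] Q1=[P4,P1] Q2=[P2,P3]
t=27-30: P4@Q1 runs 3, rem=8, I/O yield, promote→Q0. Q0=[P4] Q1=[P1] Q2=[P2,P3]
t=30-32: P4@Q0 runs 2, rem=6, quantum used, demote→Q1. Q0=[] Q1=[P1,P4] Q2=[P2,P3]
t=32-35: P1@Q1 runs 3, rem=5, I/O yield, promote→Q0. Q0=[P1] Q1=[P4] Q2=[P2,P3]
t=35-37: P1@Q0 runs 2, rem=3, quantum used, demote→Q1. Q0=[] Q1=[P4,P1] Q2=[P2,P3]
t=37-40: P4@Q1 runs 3, rem=3, I/O yield, promote→Q0. Q0=[P4] Q1=[P1] Q2=[P2,P3]
t=40-42: P4@Q0 runs 2, rem=1, quantum used, demote→Q1. Q0=[] Q1=[P1,P4] Q2=[P2,P3]
t=42-45: P1@Q1 runs 3, rem=0, completes. Q0=[] Q1=[P4] Q2=[P2,P3]
t=45-46: P4@Q1 runs 1, rem=0, completes. Q0=[] Q1=[] Q2=[P2,P3]
t=46-53: P2@Q2 runs 7, rem=0, completes. Q0=[] Q1=[] Q2=[P3]
t=53-62: P3@Q2 runs 9, rem=0, completes. Q0=[] Q1=[] Q2=[]

Answer: 1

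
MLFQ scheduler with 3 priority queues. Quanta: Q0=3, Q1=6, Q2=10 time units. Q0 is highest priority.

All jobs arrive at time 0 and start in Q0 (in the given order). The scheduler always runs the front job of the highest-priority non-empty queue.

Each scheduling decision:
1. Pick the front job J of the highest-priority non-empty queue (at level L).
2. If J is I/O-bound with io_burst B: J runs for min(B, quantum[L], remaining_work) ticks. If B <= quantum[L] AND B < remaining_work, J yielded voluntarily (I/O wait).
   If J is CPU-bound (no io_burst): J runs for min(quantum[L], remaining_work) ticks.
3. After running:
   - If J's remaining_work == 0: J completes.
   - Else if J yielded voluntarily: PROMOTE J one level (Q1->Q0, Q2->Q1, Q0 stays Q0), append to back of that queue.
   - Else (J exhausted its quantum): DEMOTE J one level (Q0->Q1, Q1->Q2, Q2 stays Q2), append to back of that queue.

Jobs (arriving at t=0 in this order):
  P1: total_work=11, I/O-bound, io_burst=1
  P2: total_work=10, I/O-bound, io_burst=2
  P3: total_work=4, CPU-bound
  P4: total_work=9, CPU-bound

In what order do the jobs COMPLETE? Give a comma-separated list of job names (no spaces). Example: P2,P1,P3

t=0-1: P1@Q0 runs 1, rem=10, I/O yield, promote→Q0. Q0=[P2,P3,P4,P1] Q1=[] Q2=[]
t=1-3: P2@Q0 runs 2, rem=8, I/O yield, promote→Q0. Q0=[P3,P4,P1,P2] Q1=[] Q2=[]
t=3-6: P3@Q0 runs 3, rem=1, quantum used, demote→Q1. Q0=[P4,P1,P2] Q1=[P3] Q2=[]
t=6-9: P4@Q0 runs 3, rem=6, quantum used, demote→Q1. Q0=[P1,P2] Q1=[P3,P4] Q2=[]
t=9-10: P1@Q0 runs 1, rem=9, I/O yield, promote→Q0. Q0=[P2,P1] Q1=[P3,P4] Q2=[]
t=10-12: P2@Q0 runs 2, rem=6, I/O yield, promote→Q0. Q0=[P1,P2] Q1=[P3,P4] Q2=[]
t=12-13: P1@Q0 runs 1, rem=8, I/O yield, promote→Q0. Q0=[P2,P1] Q1=[P3,P4] Q2=[]
t=13-15: P2@Q0 runs 2, rem=4, I/O yield, promote→Q0. Q0=[P1,P2] Q1=[P3,P4] Q2=[]
t=15-16: P1@Q0 runs 1, rem=7, I/O yield, promote→Q0. Q0=[P2,P1] Q1=[P3,P4] Q2=[]
t=16-18: P2@Q0 runs 2, rem=2, I/O yield, promote→Q0. Q0=[P1,P2] Q1=[P3,P4] Q2=[]
t=18-19: P1@Q0 runs 1, rem=6, I/O yield, promote→Q0. Q0=[P2,P1] Q1=[P3,P4] Q2=[]
t=19-21: P2@Q0 runs 2, rem=0, completes. Q0=[P1] Q1=[P3,P4] Q2=[]
t=21-22: P1@Q0 runs 1, rem=5, I/O yield, promote→Q0. Q0=[P1] Q1=[P3,P4] Q2=[]
t=22-23: P1@Q0 runs 1, rem=4, I/O yield, promote→Q0. Q0=[P1] Q1=[P3,P4] Q2=[]
t=23-24: P1@Q0 runs 1, rem=3, I/O yield, promote→Q0. Q0=[P1] Q1=[P3,P4] Q2=[]
t=24-25: P1@Q0 runs 1, rem=2, I/O yield, promote→Q0. Q0=[P1] Q1=[P3,P4] Q2=[]
t=25-26: P1@Q0 runs 1, rem=1, I/O yield, promote→Q0. Q0=[P1] Q1=[P3,P4] Q2=[]
t=26-27: P1@Q0 runs 1, rem=0, completes. Q0=[] Q1=[P3,P4] Q2=[]
t=27-28: P3@Q1 runs 1, rem=0, completes. Q0=[] Q1=[P4] Q2=[]
t=28-34: P4@Q1 runs 6, rem=0, completes. Q0=[] Q1=[] Q2=[]

Answer: P2,P1,P3,P4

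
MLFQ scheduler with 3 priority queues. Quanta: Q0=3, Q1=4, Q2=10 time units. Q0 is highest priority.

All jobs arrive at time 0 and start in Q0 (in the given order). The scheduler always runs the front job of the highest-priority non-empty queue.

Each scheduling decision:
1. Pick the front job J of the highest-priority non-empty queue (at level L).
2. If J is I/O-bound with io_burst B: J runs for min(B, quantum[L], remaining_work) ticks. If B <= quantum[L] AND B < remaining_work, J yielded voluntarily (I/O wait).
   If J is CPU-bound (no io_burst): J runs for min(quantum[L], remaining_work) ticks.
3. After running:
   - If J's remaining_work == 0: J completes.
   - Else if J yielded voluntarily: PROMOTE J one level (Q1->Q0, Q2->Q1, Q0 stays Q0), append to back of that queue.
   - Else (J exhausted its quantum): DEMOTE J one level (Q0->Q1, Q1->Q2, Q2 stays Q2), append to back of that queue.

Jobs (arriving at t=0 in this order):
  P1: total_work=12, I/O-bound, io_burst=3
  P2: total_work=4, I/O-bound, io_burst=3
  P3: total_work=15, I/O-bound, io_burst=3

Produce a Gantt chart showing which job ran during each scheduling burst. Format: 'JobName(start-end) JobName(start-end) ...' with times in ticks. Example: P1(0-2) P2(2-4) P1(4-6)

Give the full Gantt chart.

t=0-3: P1@Q0 runs 3, rem=9, I/O yield, promote→Q0. Q0=[P2,P3,P1] Q1=[] Q2=[]
t=3-6: P2@Q0 runs 3, rem=1, I/O yield, promote→Q0. Q0=[P3,P1,P2] Q1=[] Q2=[]
t=6-9: P3@Q0 runs 3, rem=12, I/O yield, promote→Q0. Q0=[P1,P2,P3] Q1=[] Q2=[]
t=9-12: P1@Q0 runs 3, rem=6, I/O yield, promote→Q0. Q0=[P2,P3,P1] Q1=[] Q2=[]
t=12-13: P2@Q0 runs 1, rem=0, completes. Q0=[P3,P1] Q1=[] Q2=[]
t=13-16: P3@Q0 runs 3, rem=9, I/O yield, promote→Q0. Q0=[P1,P3] Q1=[] Q2=[]
t=16-19: P1@Q0 runs 3, rem=3, I/O yield, promote→Q0. Q0=[P3,P1] Q1=[] Q2=[]
t=19-22: P3@Q0 runs 3, rem=6, I/O yield, promote→Q0. Q0=[P1,P3] Q1=[] Q2=[]
t=22-25: P1@Q0 runs 3, rem=0, completes. Q0=[P3] Q1=[] Q2=[]
t=25-28: P3@Q0 runs 3, rem=3, I/O yield, promote→Q0. Q0=[P3] Q1=[] Q2=[]
t=28-31: P3@Q0 runs 3, rem=0, completes. Q0=[] Q1=[] Q2=[]

Answer: P1(0-3) P2(3-6) P3(6-9) P1(9-12) P2(12-13) P3(13-16) P1(16-19) P3(19-22) P1(22-25) P3(25-28) P3(28-31)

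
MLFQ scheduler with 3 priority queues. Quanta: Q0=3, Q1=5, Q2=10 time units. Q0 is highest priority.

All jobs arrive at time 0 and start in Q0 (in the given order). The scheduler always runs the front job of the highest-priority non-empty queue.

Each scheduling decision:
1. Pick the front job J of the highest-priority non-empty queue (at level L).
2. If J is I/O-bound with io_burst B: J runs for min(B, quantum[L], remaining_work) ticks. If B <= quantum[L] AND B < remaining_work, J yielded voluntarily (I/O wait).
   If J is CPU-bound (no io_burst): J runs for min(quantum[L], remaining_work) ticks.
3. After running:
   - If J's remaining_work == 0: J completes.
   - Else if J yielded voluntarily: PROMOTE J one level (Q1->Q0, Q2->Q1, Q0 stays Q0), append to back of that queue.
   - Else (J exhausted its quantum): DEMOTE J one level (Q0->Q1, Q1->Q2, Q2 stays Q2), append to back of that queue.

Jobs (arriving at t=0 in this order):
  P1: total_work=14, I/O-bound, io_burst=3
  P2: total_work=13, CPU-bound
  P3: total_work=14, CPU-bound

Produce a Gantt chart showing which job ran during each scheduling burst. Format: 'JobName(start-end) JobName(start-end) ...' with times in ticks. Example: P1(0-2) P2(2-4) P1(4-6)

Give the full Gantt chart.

t=0-3: P1@Q0 runs 3, rem=11, I/O yield, promote→Q0. Q0=[P2,P3,P1] Q1=[] Q2=[]
t=3-6: P2@Q0 runs 3, rem=10, quantum used, demote→Q1. Q0=[P3,P1] Q1=[P2] Q2=[]
t=6-9: P3@Q0 runs 3, rem=11, quantum used, demote→Q1. Q0=[P1] Q1=[P2,P3] Q2=[]
t=9-12: P1@Q0 runs 3, rem=8, I/O yield, promote→Q0. Q0=[P1] Q1=[P2,P3] Q2=[]
t=12-15: P1@Q0 runs 3, rem=5, I/O yield, promote→Q0. Q0=[P1] Q1=[P2,P3] Q2=[]
t=15-18: P1@Q0 runs 3, rem=2, I/O yield, promote→Q0. Q0=[P1] Q1=[P2,P3] Q2=[]
t=18-20: P1@Q0 runs 2, rem=0, completes. Q0=[] Q1=[P2,P3] Q2=[]
t=20-25: P2@Q1 runs 5, rem=5, quantum used, demote→Q2. Q0=[] Q1=[P3] Q2=[P2]
t=25-30: P3@Q1 runs 5, rem=6, quantum used, demote→Q2. Q0=[] Q1=[] Q2=[P2,P3]
t=30-35: P2@Q2 runs 5, rem=0, completes. Q0=[] Q1=[] Q2=[P3]
t=35-41: P3@Q2 runs 6, rem=0, completes. Q0=[] Q1=[] Q2=[]

Answer: P1(0-3) P2(3-6) P3(6-9) P1(9-12) P1(12-15) P1(15-18) P1(18-20) P2(20-25) P3(25-30) P2(30-35) P3(35-41)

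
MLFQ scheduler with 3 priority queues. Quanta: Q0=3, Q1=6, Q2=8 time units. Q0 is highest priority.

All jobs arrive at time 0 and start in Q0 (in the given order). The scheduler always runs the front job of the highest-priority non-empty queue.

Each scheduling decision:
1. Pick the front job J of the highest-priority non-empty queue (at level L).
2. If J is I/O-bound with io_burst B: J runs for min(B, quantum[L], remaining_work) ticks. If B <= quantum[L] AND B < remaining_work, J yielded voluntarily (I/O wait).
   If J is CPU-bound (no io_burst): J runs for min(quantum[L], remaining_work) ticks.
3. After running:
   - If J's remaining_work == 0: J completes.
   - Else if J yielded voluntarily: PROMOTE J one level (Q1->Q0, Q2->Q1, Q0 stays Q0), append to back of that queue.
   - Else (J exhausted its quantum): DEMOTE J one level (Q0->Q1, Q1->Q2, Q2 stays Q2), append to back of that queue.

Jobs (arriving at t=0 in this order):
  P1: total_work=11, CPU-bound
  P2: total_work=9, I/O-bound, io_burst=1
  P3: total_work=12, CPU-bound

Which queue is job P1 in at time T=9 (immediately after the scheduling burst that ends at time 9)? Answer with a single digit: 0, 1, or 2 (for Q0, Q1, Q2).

Answer: 1

Derivation:
t=0-3: P1@Q0 runs 3, rem=8, quantum used, demote→Q1. Q0=[P2,P3] Q1=[P1] Q2=[]
t=3-4: P2@Q0 runs 1, rem=8, I/O yield, promote→Q0. Q0=[P3,P2] Q1=[P1] Q2=[]
t=4-7: P3@Q0 runs 3, rem=9, quantum used, demote→Q1. Q0=[P2] Q1=[P1,P3] Q2=[]
t=7-8: P2@Q0 runs 1, rem=7, I/O yield, promote→Q0. Q0=[P2] Q1=[P1,P3] Q2=[]
t=8-9: P2@Q0 runs 1, rem=6, I/O yield, promote→Q0. Q0=[P2] Q1=[P1,P3] Q2=[]
t=9-10: P2@Q0 runs 1, rem=5, I/O yield, promote→Q0. Q0=[P2] Q1=[P1,P3] Q2=[]
t=10-11: P2@Q0 runs 1, rem=4, I/O yield, promote→Q0. Q0=[P2] Q1=[P1,P3] Q2=[]
t=11-12: P2@Q0 runs 1, rem=3, I/O yield, promote→Q0. Q0=[P2] Q1=[P1,P3] Q2=[]
t=12-13: P2@Q0 runs 1, rem=2, I/O yield, promote→Q0. Q0=[P2] Q1=[P1,P3] Q2=[]
t=13-14: P2@Q0 runs 1, rem=1, I/O yield, promote→Q0. Q0=[P2] Q1=[P1,P3] Q2=[]
t=14-15: P2@Q0 runs 1, rem=0, completes. Q0=[] Q1=[P1,P3] Q2=[]
t=15-21: P1@Q1 runs 6, rem=2, quantum used, demote→Q2. Q0=[] Q1=[P3] Q2=[P1]
t=21-27: P3@Q1 runs 6, rem=3, quantum used, demote→Q2. Q0=[] Q1=[] Q2=[P1,P3]
t=27-29: P1@Q2 runs 2, rem=0, completes. Q0=[] Q1=[] Q2=[P3]
t=29-32: P3@Q2 runs 3, rem=0, completes. Q0=[] Q1=[] Q2=[]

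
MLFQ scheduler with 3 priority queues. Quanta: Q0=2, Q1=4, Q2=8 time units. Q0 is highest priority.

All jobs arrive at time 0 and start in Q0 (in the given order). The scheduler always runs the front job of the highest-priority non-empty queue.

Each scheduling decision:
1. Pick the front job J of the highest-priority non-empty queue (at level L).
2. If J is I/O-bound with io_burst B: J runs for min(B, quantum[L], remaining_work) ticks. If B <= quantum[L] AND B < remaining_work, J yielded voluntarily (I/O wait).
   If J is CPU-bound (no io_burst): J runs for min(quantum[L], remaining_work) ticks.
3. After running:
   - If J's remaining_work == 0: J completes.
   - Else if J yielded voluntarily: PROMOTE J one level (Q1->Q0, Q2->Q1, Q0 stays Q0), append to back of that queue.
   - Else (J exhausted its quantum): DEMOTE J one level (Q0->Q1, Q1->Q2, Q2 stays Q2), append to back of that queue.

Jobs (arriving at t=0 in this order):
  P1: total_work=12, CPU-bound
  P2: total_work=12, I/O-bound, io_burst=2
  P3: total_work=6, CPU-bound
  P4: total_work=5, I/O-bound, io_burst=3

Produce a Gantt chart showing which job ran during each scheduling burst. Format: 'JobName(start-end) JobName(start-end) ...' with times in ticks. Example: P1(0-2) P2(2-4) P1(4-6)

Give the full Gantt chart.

t=0-2: P1@Q0 runs 2, rem=10, quantum used, demote→Q1. Q0=[P2,P3,P4] Q1=[P1] Q2=[]
t=2-4: P2@Q0 runs 2, rem=10, I/O yield, promote→Q0. Q0=[P3,P4,P2] Q1=[P1] Q2=[]
t=4-6: P3@Q0 runs 2, rem=4, quantum used, demote→Q1. Q0=[P4,P2] Q1=[P1,P3] Q2=[]
t=6-8: P4@Q0 runs 2, rem=3, quantum used, demote→Q1. Q0=[P2] Q1=[P1,P3,P4] Q2=[]
t=8-10: P2@Q0 runs 2, rem=8, I/O yield, promote→Q0. Q0=[P2] Q1=[P1,P3,P4] Q2=[]
t=10-12: P2@Q0 runs 2, rem=6, I/O yield, promote→Q0. Q0=[P2] Q1=[P1,P3,P4] Q2=[]
t=12-14: P2@Q0 runs 2, rem=4, I/O yield, promote→Q0. Q0=[P2] Q1=[P1,P3,P4] Q2=[]
t=14-16: P2@Q0 runs 2, rem=2, I/O yield, promote→Q0. Q0=[P2] Q1=[P1,P3,P4] Q2=[]
t=16-18: P2@Q0 runs 2, rem=0, completes. Q0=[] Q1=[P1,P3,P4] Q2=[]
t=18-22: P1@Q1 runs 4, rem=6, quantum used, demote→Q2. Q0=[] Q1=[P3,P4] Q2=[P1]
t=22-26: P3@Q1 runs 4, rem=0, completes. Q0=[] Q1=[P4] Q2=[P1]
t=26-29: P4@Q1 runs 3, rem=0, completes. Q0=[] Q1=[] Q2=[P1]
t=29-35: P1@Q2 runs 6, rem=0, completes. Q0=[] Q1=[] Q2=[]

Answer: P1(0-2) P2(2-4) P3(4-6) P4(6-8) P2(8-10) P2(10-12) P2(12-14) P2(14-16) P2(16-18) P1(18-22) P3(22-26) P4(26-29) P1(29-35)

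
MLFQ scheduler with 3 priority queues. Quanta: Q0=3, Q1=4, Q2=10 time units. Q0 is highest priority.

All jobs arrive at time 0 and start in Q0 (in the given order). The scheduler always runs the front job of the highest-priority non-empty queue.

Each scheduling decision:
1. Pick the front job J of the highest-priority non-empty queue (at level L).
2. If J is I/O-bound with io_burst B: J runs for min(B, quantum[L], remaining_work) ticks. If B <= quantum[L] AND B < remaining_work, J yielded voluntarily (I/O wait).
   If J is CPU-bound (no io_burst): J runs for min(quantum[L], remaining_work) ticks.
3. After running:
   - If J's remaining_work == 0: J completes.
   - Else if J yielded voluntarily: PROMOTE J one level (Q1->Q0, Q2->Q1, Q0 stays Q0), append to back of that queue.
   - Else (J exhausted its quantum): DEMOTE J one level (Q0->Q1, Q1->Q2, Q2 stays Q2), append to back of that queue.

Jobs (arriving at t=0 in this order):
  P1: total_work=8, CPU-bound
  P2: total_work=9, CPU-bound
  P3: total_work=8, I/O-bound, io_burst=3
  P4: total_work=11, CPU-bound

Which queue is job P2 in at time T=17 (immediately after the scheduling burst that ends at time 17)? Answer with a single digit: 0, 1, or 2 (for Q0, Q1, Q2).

t=0-3: P1@Q0 runs 3, rem=5, quantum used, demote→Q1. Q0=[P2,P3,P4] Q1=[P1] Q2=[]
t=3-6: P2@Q0 runs 3, rem=6, quantum used, demote→Q1. Q0=[P3,P4] Q1=[P1,P2] Q2=[]
t=6-9: P3@Q0 runs 3, rem=5, I/O yield, promote→Q0. Q0=[P4,P3] Q1=[P1,P2] Q2=[]
t=9-12: P4@Q0 runs 3, rem=8, quantum used, demote→Q1. Q0=[P3] Q1=[P1,P2,P4] Q2=[]
t=12-15: P3@Q0 runs 3, rem=2, I/O yield, promote→Q0. Q0=[P3] Q1=[P1,P2,P4] Q2=[]
t=15-17: P3@Q0 runs 2, rem=0, completes. Q0=[] Q1=[P1,P2,P4] Q2=[]
t=17-21: P1@Q1 runs 4, rem=1, quantum used, demote→Q2. Q0=[] Q1=[P2,P4] Q2=[P1]
t=21-25: P2@Q1 runs 4, rem=2, quantum used, demote→Q2. Q0=[] Q1=[P4] Q2=[P1,P2]
t=25-29: P4@Q1 runs 4, rem=4, quantum used, demote→Q2. Q0=[] Q1=[] Q2=[P1,P2,P4]
t=29-30: P1@Q2 runs 1, rem=0, completes. Q0=[] Q1=[] Q2=[P2,P4]
t=30-32: P2@Q2 runs 2, rem=0, completes. Q0=[] Q1=[] Q2=[P4]
t=32-36: P4@Q2 runs 4, rem=0, completes. Q0=[] Q1=[] Q2=[]

Answer: 1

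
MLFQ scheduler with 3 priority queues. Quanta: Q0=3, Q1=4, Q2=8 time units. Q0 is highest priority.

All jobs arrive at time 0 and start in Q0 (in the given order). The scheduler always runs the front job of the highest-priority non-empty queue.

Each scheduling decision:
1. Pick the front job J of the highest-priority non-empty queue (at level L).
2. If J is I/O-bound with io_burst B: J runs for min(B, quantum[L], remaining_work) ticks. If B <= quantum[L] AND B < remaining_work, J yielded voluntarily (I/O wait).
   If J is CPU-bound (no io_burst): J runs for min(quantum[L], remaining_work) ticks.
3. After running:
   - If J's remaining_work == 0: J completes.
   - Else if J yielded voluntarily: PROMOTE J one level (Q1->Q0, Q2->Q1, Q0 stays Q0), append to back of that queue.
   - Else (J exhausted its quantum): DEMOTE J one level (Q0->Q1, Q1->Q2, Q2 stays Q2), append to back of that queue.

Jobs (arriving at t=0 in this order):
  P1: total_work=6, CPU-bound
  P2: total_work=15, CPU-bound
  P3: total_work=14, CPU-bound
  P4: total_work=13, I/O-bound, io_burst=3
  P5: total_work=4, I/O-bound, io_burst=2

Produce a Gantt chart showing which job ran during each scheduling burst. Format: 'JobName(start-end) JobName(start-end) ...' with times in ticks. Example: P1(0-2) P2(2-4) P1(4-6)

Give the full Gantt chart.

t=0-3: P1@Q0 runs 3, rem=3, quantum used, demote→Q1. Q0=[P2,P3,P4,P5] Q1=[P1] Q2=[]
t=3-6: P2@Q0 runs 3, rem=12, quantum used, demote→Q1. Q0=[P3,P4,P5] Q1=[P1,P2] Q2=[]
t=6-9: P3@Q0 runs 3, rem=11, quantum used, demote→Q1. Q0=[P4,P5] Q1=[P1,P2,P3] Q2=[]
t=9-12: P4@Q0 runs 3, rem=10, I/O yield, promote→Q0. Q0=[P5,P4] Q1=[P1,P2,P3] Q2=[]
t=12-14: P5@Q0 runs 2, rem=2, I/O yield, promote→Q0. Q0=[P4,P5] Q1=[P1,P2,P3] Q2=[]
t=14-17: P4@Q0 runs 3, rem=7, I/O yield, promote→Q0. Q0=[P5,P4] Q1=[P1,P2,P3] Q2=[]
t=17-19: P5@Q0 runs 2, rem=0, completes. Q0=[P4] Q1=[P1,P2,P3] Q2=[]
t=19-22: P4@Q0 runs 3, rem=4, I/O yield, promote→Q0. Q0=[P4] Q1=[P1,P2,P3] Q2=[]
t=22-25: P4@Q0 runs 3, rem=1, I/O yield, promote→Q0. Q0=[P4] Q1=[P1,P2,P3] Q2=[]
t=25-26: P4@Q0 runs 1, rem=0, completes. Q0=[] Q1=[P1,P2,P3] Q2=[]
t=26-29: P1@Q1 runs 3, rem=0, completes. Q0=[] Q1=[P2,P3] Q2=[]
t=29-33: P2@Q1 runs 4, rem=8, quantum used, demote→Q2. Q0=[] Q1=[P3] Q2=[P2]
t=33-37: P3@Q1 runs 4, rem=7, quantum used, demote→Q2. Q0=[] Q1=[] Q2=[P2,P3]
t=37-45: P2@Q2 runs 8, rem=0, completes. Q0=[] Q1=[] Q2=[P3]
t=45-52: P3@Q2 runs 7, rem=0, completes. Q0=[] Q1=[] Q2=[]

Answer: P1(0-3) P2(3-6) P3(6-9) P4(9-12) P5(12-14) P4(14-17) P5(17-19) P4(19-22) P4(22-25) P4(25-26) P1(26-29) P2(29-33) P3(33-37) P2(37-45) P3(45-52)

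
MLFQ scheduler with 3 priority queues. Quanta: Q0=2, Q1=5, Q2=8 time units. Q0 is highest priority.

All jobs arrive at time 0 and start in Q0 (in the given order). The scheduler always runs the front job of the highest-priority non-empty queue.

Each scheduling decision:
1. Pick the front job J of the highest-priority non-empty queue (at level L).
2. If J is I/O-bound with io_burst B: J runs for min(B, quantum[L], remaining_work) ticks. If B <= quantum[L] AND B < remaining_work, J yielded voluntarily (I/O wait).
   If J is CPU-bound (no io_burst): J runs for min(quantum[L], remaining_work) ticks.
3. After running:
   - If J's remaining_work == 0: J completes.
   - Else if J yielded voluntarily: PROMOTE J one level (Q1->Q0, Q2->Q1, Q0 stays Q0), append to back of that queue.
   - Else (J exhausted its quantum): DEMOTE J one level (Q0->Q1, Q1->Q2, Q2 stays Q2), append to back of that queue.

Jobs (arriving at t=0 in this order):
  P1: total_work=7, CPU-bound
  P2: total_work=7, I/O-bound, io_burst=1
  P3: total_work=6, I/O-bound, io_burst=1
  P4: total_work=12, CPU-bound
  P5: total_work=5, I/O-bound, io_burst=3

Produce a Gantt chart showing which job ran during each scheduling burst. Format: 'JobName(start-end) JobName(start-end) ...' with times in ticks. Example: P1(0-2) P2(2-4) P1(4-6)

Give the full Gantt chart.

t=0-2: P1@Q0 runs 2, rem=5, quantum used, demote→Q1. Q0=[P2,P3,P4,P5] Q1=[P1] Q2=[]
t=2-3: P2@Q0 runs 1, rem=6, I/O yield, promote→Q0. Q0=[P3,P4,P5,P2] Q1=[P1] Q2=[]
t=3-4: P3@Q0 runs 1, rem=5, I/O yield, promote→Q0. Q0=[P4,P5,P2,P3] Q1=[P1] Q2=[]
t=4-6: P4@Q0 runs 2, rem=10, quantum used, demote→Q1. Q0=[P5,P2,P3] Q1=[P1,P4] Q2=[]
t=6-8: P5@Q0 runs 2, rem=3, quantum used, demote→Q1. Q0=[P2,P3] Q1=[P1,P4,P5] Q2=[]
t=8-9: P2@Q0 runs 1, rem=5, I/O yield, promote→Q0. Q0=[P3,P2] Q1=[P1,P4,P5] Q2=[]
t=9-10: P3@Q0 runs 1, rem=4, I/O yield, promote→Q0. Q0=[P2,P3] Q1=[P1,P4,P5] Q2=[]
t=10-11: P2@Q0 runs 1, rem=4, I/O yield, promote→Q0. Q0=[P3,P2] Q1=[P1,P4,P5] Q2=[]
t=11-12: P3@Q0 runs 1, rem=3, I/O yield, promote→Q0. Q0=[P2,P3] Q1=[P1,P4,P5] Q2=[]
t=12-13: P2@Q0 runs 1, rem=3, I/O yield, promote→Q0. Q0=[P3,P2] Q1=[P1,P4,P5] Q2=[]
t=13-14: P3@Q0 runs 1, rem=2, I/O yield, promote→Q0. Q0=[P2,P3] Q1=[P1,P4,P5] Q2=[]
t=14-15: P2@Q0 runs 1, rem=2, I/O yield, promote→Q0. Q0=[P3,P2] Q1=[P1,P4,P5] Q2=[]
t=15-16: P3@Q0 runs 1, rem=1, I/O yield, promote→Q0. Q0=[P2,P3] Q1=[P1,P4,P5] Q2=[]
t=16-17: P2@Q0 runs 1, rem=1, I/O yield, promote→Q0. Q0=[P3,P2] Q1=[P1,P4,P5] Q2=[]
t=17-18: P3@Q0 runs 1, rem=0, completes. Q0=[P2] Q1=[P1,P4,P5] Q2=[]
t=18-19: P2@Q0 runs 1, rem=0, completes. Q0=[] Q1=[P1,P4,P5] Q2=[]
t=19-24: P1@Q1 runs 5, rem=0, completes. Q0=[] Q1=[P4,P5] Q2=[]
t=24-29: P4@Q1 runs 5, rem=5, quantum used, demote→Q2. Q0=[] Q1=[P5] Q2=[P4]
t=29-32: P5@Q1 runs 3, rem=0, completes. Q0=[] Q1=[] Q2=[P4]
t=32-37: P4@Q2 runs 5, rem=0, completes. Q0=[] Q1=[] Q2=[]

Answer: P1(0-2) P2(2-3) P3(3-4) P4(4-6) P5(6-8) P2(8-9) P3(9-10) P2(10-11) P3(11-12) P2(12-13) P3(13-14) P2(14-15) P3(15-16) P2(16-17) P3(17-18) P2(18-19) P1(19-24) P4(24-29) P5(29-32) P4(32-37)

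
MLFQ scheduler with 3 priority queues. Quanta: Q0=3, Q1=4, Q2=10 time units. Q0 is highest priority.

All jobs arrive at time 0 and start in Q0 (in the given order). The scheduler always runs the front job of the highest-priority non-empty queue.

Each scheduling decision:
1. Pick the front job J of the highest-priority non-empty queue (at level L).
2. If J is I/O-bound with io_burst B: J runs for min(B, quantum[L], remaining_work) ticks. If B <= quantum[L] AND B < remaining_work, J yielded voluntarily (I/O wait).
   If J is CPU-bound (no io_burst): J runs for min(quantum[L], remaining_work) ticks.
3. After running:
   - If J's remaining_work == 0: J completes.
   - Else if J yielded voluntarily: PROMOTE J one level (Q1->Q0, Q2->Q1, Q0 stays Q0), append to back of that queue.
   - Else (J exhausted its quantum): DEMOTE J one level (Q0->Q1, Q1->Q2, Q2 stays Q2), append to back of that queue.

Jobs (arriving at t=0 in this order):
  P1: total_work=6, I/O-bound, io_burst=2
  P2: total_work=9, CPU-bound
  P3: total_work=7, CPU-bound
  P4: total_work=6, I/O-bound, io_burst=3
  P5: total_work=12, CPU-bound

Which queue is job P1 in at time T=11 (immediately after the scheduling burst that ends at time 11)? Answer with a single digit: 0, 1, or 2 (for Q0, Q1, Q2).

Answer: 0

Derivation:
t=0-2: P1@Q0 runs 2, rem=4, I/O yield, promote→Q0. Q0=[P2,P3,P4,P5,P1] Q1=[] Q2=[]
t=2-5: P2@Q0 runs 3, rem=6, quantum used, demote→Q1. Q0=[P3,P4,P5,P1] Q1=[P2] Q2=[]
t=5-8: P3@Q0 runs 3, rem=4, quantum used, demote→Q1. Q0=[P4,P5,P1] Q1=[P2,P3] Q2=[]
t=8-11: P4@Q0 runs 3, rem=3, I/O yield, promote→Q0. Q0=[P5,P1,P4] Q1=[P2,P3] Q2=[]
t=11-14: P5@Q0 runs 3, rem=9, quantum used, demote→Q1. Q0=[P1,P4] Q1=[P2,P3,P5] Q2=[]
t=14-16: P1@Q0 runs 2, rem=2, I/O yield, promote→Q0. Q0=[P4,P1] Q1=[P2,P3,P5] Q2=[]
t=16-19: P4@Q0 runs 3, rem=0, completes. Q0=[P1] Q1=[P2,P3,P5] Q2=[]
t=19-21: P1@Q0 runs 2, rem=0, completes. Q0=[] Q1=[P2,P3,P5] Q2=[]
t=21-25: P2@Q1 runs 4, rem=2, quantum used, demote→Q2. Q0=[] Q1=[P3,P5] Q2=[P2]
t=25-29: P3@Q1 runs 4, rem=0, completes. Q0=[] Q1=[P5] Q2=[P2]
t=29-33: P5@Q1 runs 4, rem=5, quantum used, demote→Q2. Q0=[] Q1=[] Q2=[P2,P5]
t=33-35: P2@Q2 runs 2, rem=0, completes. Q0=[] Q1=[] Q2=[P5]
t=35-40: P5@Q2 runs 5, rem=0, completes. Q0=[] Q1=[] Q2=[]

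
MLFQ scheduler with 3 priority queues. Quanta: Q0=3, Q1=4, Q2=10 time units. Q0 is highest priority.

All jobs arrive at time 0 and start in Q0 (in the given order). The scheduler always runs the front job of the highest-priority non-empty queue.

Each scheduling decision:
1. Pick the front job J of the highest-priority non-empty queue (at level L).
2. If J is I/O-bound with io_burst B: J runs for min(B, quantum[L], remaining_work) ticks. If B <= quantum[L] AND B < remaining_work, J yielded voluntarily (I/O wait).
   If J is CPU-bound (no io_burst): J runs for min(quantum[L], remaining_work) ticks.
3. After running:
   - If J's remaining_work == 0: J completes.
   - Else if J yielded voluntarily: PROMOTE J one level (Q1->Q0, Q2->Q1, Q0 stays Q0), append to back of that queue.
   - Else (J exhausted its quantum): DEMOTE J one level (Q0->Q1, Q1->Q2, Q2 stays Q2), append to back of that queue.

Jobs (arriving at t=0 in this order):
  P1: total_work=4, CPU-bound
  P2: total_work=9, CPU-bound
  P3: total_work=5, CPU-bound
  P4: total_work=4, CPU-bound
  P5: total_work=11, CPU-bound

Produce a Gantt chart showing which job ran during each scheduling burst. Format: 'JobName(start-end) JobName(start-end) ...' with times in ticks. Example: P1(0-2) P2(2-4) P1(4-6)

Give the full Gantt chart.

t=0-3: P1@Q0 runs 3, rem=1, quantum used, demote→Q1. Q0=[P2,P3,P4,P5] Q1=[P1] Q2=[]
t=3-6: P2@Q0 runs 3, rem=6, quantum used, demote→Q1. Q0=[P3,P4,P5] Q1=[P1,P2] Q2=[]
t=6-9: P3@Q0 runs 3, rem=2, quantum used, demote→Q1. Q0=[P4,P5] Q1=[P1,P2,P3] Q2=[]
t=9-12: P4@Q0 runs 3, rem=1, quantum used, demote→Q1. Q0=[P5] Q1=[P1,P2,P3,P4] Q2=[]
t=12-15: P5@Q0 runs 3, rem=8, quantum used, demote→Q1. Q0=[] Q1=[P1,P2,P3,P4,P5] Q2=[]
t=15-16: P1@Q1 runs 1, rem=0, completes. Q0=[] Q1=[P2,P3,P4,P5] Q2=[]
t=16-20: P2@Q1 runs 4, rem=2, quantum used, demote→Q2. Q0=[] Q1=[P3,P4,P5] Q2=[P2]
t=20-22: P3@Q1 runs 2, rem=0, completes. Q0=[] Q1=[P4,P5] Q2=[P2]
t=22-23: P4@Q1 runs 1, rem=0, completes. Q0=[] Q1=[P5] Q2=[P2]
t=23-27: P5@Q1 runs 4, rem=4, quantum used, demote→Q2. Q0=[] Q1=[] Q2=[P2,P5]
t=27-29: P2@Q2 runs 2, rem=0, completes. Q0=[] Q1=[] Q2=[P5]
t=29-33: P5@Q2 runs 4, rem=0, completes. Q0=[] Q1=[] Q2=[]

Answer: P1(0-3) P2(3-6) P3(6-9) P4(9-12) P5(12-15) P1(15-16) P2(16-20) P3(20-22) P4(22-23) P5(23-27) P2(27-29) P5(29-33)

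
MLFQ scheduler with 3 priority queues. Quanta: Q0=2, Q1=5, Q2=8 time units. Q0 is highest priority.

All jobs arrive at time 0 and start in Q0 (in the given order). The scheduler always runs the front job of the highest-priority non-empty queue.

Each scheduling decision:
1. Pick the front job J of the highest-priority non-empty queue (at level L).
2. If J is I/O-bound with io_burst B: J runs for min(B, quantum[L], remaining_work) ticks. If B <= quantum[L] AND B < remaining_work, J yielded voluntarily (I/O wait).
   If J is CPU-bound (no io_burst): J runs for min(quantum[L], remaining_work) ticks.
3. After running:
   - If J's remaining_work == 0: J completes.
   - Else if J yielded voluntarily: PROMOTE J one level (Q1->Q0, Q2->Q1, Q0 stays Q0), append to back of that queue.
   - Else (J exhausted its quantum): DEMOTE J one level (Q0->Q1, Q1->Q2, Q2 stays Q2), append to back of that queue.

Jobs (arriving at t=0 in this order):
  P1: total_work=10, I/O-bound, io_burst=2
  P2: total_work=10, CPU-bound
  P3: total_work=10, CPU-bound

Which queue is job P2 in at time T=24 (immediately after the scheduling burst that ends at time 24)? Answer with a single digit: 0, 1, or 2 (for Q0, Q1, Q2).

Answer: 2

Derivation:
t=0-2: P1@Q0 runs 2, rem=8, I/O yield, promote→Q0. Q0=[P2,P3,P1] Q1=[] Q2=[]
t=2-4: P2@Q0 runs 2, rem=8, quantum used, demote→Q1. Q0=[P3,P1] Q1=[P2] Q2=[]
t=4-6: P3@Q0 runs 2, rem=8, quantum used, demote→Q1. Q0=[P1] Q1=[P2,P3] Q2=[]
t=6-8: P1@Q0 runs 2, rem=6, I/O yield, promote→Q0. Q0=[P1] Q1=[P2,P3] Q2=[]
t=8-10: P1@Q0 runs 2, rem=4, I/O yield, promote→Q0. Q0=[P1] Q1=[P2,P3] Q2=[]
t=10-12: P1@Q0 runs 2, rem=2, I/O yield, promote→Q0. Q0=[P1] Q1=[P2,P3] Q2=[]
t=12-14: P1@Q0 runs 2, rem=0, completes. Q0=[] Q1=[P2,P3] Q2=[]
t=14-19: P2@Q1 runs 5, rem=3, quantum used, demote→Q2. Q0=[] Q1=[P3] Q2=[P2]
t=19-24: P3@Q1 runs 5, rem=3, quantum used, demote→Q2. Q0=[] Q1=[] Q2=[P2,P3]
t=24-27: P2@Q2 runs 3, rem=0, completes. Q0=[] Q1=[] Q2=[P3]
t=27-30: P3@Q2 runs 3, rem=0, completes. Q0=[] Q1=[] Q2=[]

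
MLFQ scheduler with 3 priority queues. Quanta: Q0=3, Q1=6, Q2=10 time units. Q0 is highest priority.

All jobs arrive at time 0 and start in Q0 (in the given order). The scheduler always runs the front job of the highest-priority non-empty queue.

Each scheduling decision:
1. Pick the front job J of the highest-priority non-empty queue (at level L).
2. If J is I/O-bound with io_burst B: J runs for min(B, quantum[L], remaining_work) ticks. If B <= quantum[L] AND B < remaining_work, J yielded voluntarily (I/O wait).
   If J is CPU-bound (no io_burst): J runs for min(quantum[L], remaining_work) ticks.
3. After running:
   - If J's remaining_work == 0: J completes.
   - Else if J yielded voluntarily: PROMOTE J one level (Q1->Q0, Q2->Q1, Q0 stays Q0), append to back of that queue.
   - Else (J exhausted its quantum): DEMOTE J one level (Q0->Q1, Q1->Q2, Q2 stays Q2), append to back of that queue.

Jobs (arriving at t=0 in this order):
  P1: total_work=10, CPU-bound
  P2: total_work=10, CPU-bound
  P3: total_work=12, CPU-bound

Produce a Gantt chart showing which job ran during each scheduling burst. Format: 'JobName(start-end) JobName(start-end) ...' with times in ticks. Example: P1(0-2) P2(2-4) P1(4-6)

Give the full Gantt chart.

t=0-3: P1@Q0 runs 3, rem=7, quantum used, demote→Q1. Q0=[P2,P3] Q1=[P1] Q2=[]
t=3-6: P2@Q0 runs 3, rem=7, quantum used, demote→Q1. Q0=[P3] Q1=[P1,P2] Q2=[]
t=6-9: P3@Q0 runs 3, rem=9, quantum used, demote→Q1. Q0=[] Q1=[P1,P2,P3] Q2=[]
t=9-15: P1@Q1 runs 6, rem=1, quantum used, demote→Q2. Q0=[] Q1=[P2,P3] Q2=[P1]
t=15-21: P2@Q1 runs 6, rem=1, quantum used, demote→Q2. Q0=[] Q1=[P3] Q2=[P1,P2]
t=21-27: P3@Q1 runs 6, rem=3, quantum used, demote→Q2. Q0=[] Q1=[] Q2=[P1,P2,P3]
t=27-28: P1@Q2 runs 1, rem=0, completes. Q0=[] Q1=[] Q2=[P2,P3]
t=28-29: P2@Q2 runs 1, rem=0, completes. Q0=[] Q1=[] Q2=[P3]
t=29-32: P3@Q2 runs 3, rem=0, completes. Q0=[] Q1=[] Q2=[]

Answer: P1(0-3) P2(3-6) P3(6-9) P1(9-15) P2(15-21) P3(21-27) P1(27-28) P2(28-29) P3(29-32)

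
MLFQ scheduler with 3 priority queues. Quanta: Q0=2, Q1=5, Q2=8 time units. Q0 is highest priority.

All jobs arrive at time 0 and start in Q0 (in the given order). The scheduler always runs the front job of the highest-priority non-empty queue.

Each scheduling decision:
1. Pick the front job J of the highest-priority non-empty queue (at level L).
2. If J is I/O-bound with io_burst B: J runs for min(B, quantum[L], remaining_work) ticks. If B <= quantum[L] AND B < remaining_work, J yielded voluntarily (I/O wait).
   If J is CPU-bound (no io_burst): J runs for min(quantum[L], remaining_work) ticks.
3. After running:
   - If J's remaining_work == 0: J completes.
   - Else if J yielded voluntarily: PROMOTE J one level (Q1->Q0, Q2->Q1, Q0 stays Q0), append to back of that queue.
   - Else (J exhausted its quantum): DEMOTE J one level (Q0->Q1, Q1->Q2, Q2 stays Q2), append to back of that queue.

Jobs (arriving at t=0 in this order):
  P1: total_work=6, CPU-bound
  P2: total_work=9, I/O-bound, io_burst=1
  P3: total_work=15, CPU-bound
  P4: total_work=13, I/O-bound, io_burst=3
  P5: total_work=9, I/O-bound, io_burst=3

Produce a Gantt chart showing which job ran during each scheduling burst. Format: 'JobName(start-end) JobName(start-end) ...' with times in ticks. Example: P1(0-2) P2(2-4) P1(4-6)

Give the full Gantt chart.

t=0-2: P1@Q0 runs 2, rem=4, quantum used, demote→Q1. Q0=[P2,P3,P4,P5] Q1=[P1] Q2=[]
t=2-3: P2@Q0 runs 1, rem=8, I/O yield, promote→Q0. Q0=[P3,P4,P5,P2] Q1=[P1] Q2=[]
t=3-5: P3@Q0 runs 2, rem=13, quantum used, demote→Q1. Q0=[P4,P5,P2] Q1=[P1,P3] Q2=[]
t=5-7: P4@Q0 runs 2, rem=11, quantum used, demote→Q1. Q0=[P5,P2] Q1=[P1,P3,P4] Q2=[]
t=7-9: P5@Q0 runs 2, rem=7, quantum used, demote→Q1. Q0=[P2] Q1=[P1,P3,P4,P5] Q2=[]
t=9-10: P2@Q0 runs 1, rem=7, I/O yield, promote→Q0. Q0=[P2] Q1=[P1,P3,P4,P5] Q2=[]
t=10-11: P2@Q0 runs 1, rem=6, I/O yield, promote→Q0. Q0=[P2] Q1=[P1,P3,P4,P5] Q2=[]
t=11-12: P2@Q0 runs 1, rem=5, I/O yield, promote→Q0. Q0=[P2] Q1=[P1,P3,P4,P5] Q2=[]
t=12-13: P2@Q0 runs 1, rem=4, I/O yield, promote→Q0. Q0=[P2] Q1=[P1,P3,P4,P5] Q2=[]
t=13-14: P2@Q0 runs 1, rem=3, I/O yield, promote→Q0. Q0=[P2] Q1=[P1,P3,P4,P5] Q2=[]
t=14-15: P2@Q0 runs 1, rem=2, I/O yield, promote→Q0. Q0=[P2] Q1=[P1,P3,P4,P5] Q2=[]
t=15-16: P2@Q0 runs 1, rem=1, I/O yield, promote→Q0. Q0=[P2] Q1=[P1,P3,P4,P5] Q2=[]
t=16-17: P2@Q0 runs 1, rem=0, completes. Q0=[] Q1=[P1,P3,P4,P5] Q2=[]
t=17-21: P1@Q1 runs 4, rem=0, completes. Q0=[] Q1=[P3,P4,P5] Q2=[]
t=21-26: P3@Q1 runs 5, rem=8, quantum used, demote→Q2. Q0=[] Q1=[P4,P5] Q2=[P3]
t=26-29: P4@Q1 runs 3, rem=8, I/O yield, promote→Q0. Q0=[P4] Q1=[P5] Q2=[P3]
t=29-31: P4@Q0 runs 2, rem=6, quantum used, demote→Q1. Q0=[] Q1=[P5,P4] Q2=[P3]
t=31-34: P5@Q1 runs 3, rem=4, I/O yield, promote→Q0. Q0=[P5] Q1=[P4] Q2=[P3]
t=34-36: P5@Q0 runs 2, rem=2, quantum used, demote→Q1. Q0=[] Q1=[P4,P5] Q2=[P3]
t=36-39: P4@Q1 runs 3, rem=3, I/O yield, promote→Q0. Q0=[P4] Q1=[P5] Q2=[P3]
t=39-41: P4@Q0 runs 2, rem=1, quantum used, demote→Q1. Q0=[] Q1=[P5,P4] Q2=[P3]
t=41-43: P5@Q1 runs 2, rem=0, completes. Q0=[] Q1=[P4] Q2=[P3]
t=43-44: P4@Q1 runs 1, rem=0, completes. Q0=[] Q1=[] Q2=[P3]
t=44-52: P3@Q2 runs 8, rem=0, completes. Q0=[] Q1=[] Q2=[]

Answer: P1(0-2) P2(2-3) P3(3-5) P4(5-7) P5(7-9) P2(9-10) P2(10-11) P2(11-12) P2(12-13) P2(13-14) P2(14-15) P2(15-16) P2(16-17) P1(17-21) P3(21-26) P4(26-29) P4(29-31) P5(31-34) P5(34-36) P4(36-39) P4(39-41) P5(41-43) P4(43-44) P3(44-52)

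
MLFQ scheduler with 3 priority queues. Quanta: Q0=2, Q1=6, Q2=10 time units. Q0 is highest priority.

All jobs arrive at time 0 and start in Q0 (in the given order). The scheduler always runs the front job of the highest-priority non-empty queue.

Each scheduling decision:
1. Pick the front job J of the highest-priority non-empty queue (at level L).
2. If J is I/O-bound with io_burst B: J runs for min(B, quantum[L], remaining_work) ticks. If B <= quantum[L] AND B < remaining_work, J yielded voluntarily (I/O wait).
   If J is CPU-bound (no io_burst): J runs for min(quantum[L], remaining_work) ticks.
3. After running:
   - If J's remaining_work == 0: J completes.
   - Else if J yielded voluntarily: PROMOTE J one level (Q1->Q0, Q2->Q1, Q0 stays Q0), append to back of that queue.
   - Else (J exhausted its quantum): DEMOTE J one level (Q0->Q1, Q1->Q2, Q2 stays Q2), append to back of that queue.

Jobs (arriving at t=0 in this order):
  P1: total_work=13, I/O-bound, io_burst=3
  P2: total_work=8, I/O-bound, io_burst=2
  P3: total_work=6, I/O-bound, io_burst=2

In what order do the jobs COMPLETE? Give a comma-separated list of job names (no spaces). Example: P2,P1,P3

t=0-2: P1@Q0 runs 2, rem=11, quantum used, demote→Q1. Q0=[P2,P3] Q1=[P1] Q2=[]
t=2-4: P2@Q0 runs 2, rem=6, I/O yield, promote→Q0. Q0=[P3,P2] Q1=[P1] Q2=[]
t=4-6: P3@Q0 runs 2, rem=4, I/O yield, promote→Q0. Q0=[P2,P3] Q1=[P1] Q2=[]
t=6-8: P2@Q0 runs 2, rem=4, I/O yield, promote→Q0. Q0=[P3,P2] Q1=[P1] Q2=[]
t=8-10: P3@Q0 runs 2, rem=2, I/O yield, promote→Q0. Q0=[P2,P3] Q1=[P1] Q2=[]
t=10-12: P2@Q0 runs 2, rem=2, I/O yield, promote→Q0. Q0=[P3,P2] Q1=[P1] Q2=[]
t=12-14: P3@Q0 runs 2, rem=0, completes. Q0=[P2] Q1=[P1] Q2=[]
t=14-16: P2@Q0 runs 2, rem=0, completes. Q0=[] Q1=[P1] Q2=[]
t=16-19: P1@Q1 runs 3, rem=8, I/O yield, promote→Q0. Q0=[P1] Q1=[] Q2=[]
t=19-21: P1@Q0 runs 2, rem=6, quantum used, demote→Q1. Q0=[] Q1=[P1] Q2=[]
t=21-24: P1@Q1 runs 3, rem=3, I/O yield, promote→Q0. Q0=[P1] Q1=[] Q2=[]
t=24-26: P1@Q0 runs 2, rem=1, quantum used, demote→Q1. Q0=[] Q1=[P1] Q2=[]
t=26-27: P1@Q1 runs 1, rem=0, completes. Q0=[] Q1=[] Q2=[]

Answer: P3,P2,P1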